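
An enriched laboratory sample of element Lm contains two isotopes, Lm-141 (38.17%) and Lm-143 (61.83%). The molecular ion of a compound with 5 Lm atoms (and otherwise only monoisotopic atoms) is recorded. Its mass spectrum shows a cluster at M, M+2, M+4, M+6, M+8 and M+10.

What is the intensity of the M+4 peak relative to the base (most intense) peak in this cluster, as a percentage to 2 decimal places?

61.73%

(0.3817 + 0.6183)^5 gives M 0.0081, M+2 0.0656, M+4 0.2126, M+6 0.3444, M+8 0.2789, M+10 0.0904; the largest is M+6.
P(M+6) = C(5,3) × 0.3817^2 × 0.6183^3 = 10 × 0.14569489 × 0.23637293 = 0.344383 (base)
P(M+4) = C(5,2) × 0.3817^3 × 0.6183^2 = 10 × 0.05561174 × 0.38229489 = 0.212601
Relative intensity = 0.212601 / 0.344383 × 100 = 61.73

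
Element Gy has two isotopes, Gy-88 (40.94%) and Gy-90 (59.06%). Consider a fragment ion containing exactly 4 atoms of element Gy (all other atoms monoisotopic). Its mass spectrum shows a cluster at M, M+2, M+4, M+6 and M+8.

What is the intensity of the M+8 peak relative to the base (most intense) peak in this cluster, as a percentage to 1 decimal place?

Term probabilities: M 0.0281, M+2 0.1621, M+4 0.3508, M+6 0.3374, M+8 0.1217. Base peak = M+4.
P(M+4) = C(4,2) × 0.4094^2 × 0.5906^2 = 6 × 0.16760836 × 0.34880836 = 0.350779 (base)
P(M+8) = C(4,4) × 0.4094^0 × 0.5906^4 = 1 × 1.0000 × 0.12166727 = 0.121667
Relative intensity = 0.121667 / 0.350779 × 100 = 34.7

34.7%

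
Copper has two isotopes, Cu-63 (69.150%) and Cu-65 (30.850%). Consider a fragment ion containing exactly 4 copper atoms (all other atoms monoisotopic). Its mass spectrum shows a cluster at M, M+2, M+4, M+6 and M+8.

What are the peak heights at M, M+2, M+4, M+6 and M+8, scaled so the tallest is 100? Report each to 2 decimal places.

Expanding (0.69150 + 0.30850)^4:
P(M) = 0.69150^4 = 0.228649
P(M+2) = 4 × 0.69150^3 × 0.30850^1 = 0.408030
P(M+4) = 6 × 0.69150^2 × 0.30850^2 = 0.273052
P(M+6) = 4 × 0.69150^1 × 0.30850^3 = 0.081212
P(M+8) = 0.30850^4 = 0.009058
The M+2 peak is largest (0.408030); scaling to 100 gives 56.04 : 100.00 : 66.92 : 19.90 : 2.22.

56.04 : 100.00 : 66.92 : 19.90 : 2.22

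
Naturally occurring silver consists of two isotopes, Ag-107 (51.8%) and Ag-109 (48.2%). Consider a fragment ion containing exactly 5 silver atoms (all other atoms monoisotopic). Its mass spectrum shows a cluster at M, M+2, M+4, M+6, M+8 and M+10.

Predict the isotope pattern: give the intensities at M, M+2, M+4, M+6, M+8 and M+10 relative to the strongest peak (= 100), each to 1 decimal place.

11.5 : 53.7 : 100.0 : 93.1 : 43.3 : 8.1

The 5 Ag atoms are independent, so intensities follow the terms of (0.518 + 0.482)^5.
P(M) = 0.518^5 = 0.037295
P(M+2) = 5 × 0.518^4 × 0.482^1 = 0.173515
P(M+4) = 10 × 0.518^3 × 0.482^2 = 0.322911
P(M+6) = 10 × 0.518^2 × 0.482^3 = 0.300470
P(M+8) = 5 × 0.518^1 × 0.482^4 = 0.139794
P(M+10) = 0.482^5 = 0.026016
The M+4 peak is largest (0.322911); scaling to 100 gives 11.5 : 53.7 : 100.0 : 93.1 : 43.3 : 8.1.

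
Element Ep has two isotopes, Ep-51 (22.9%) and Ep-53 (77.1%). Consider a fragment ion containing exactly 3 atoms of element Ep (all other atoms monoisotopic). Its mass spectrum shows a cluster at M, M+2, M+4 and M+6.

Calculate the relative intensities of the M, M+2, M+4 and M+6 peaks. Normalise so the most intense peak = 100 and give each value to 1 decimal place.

The 3 Ep atoms are independent, so intensities follow the terms of (0.229 + 0.771)^3.
P(M) = 0.229^3 = 0.012009
P(M+2) = 3 × 0.229^2 × 0.771^1 = 0.121296
P(M+4) = 3 × 0.229^1 × 0.771^2 = 0.408381
P(M+6) = 0.771^3 = 0.458314
The M+6 peak is largest (0.458314); scaling to 100 gives 2.6 : 26.5 : 89.1 : 100.0.

2.6 : 26.5 : 89.1 : 100.0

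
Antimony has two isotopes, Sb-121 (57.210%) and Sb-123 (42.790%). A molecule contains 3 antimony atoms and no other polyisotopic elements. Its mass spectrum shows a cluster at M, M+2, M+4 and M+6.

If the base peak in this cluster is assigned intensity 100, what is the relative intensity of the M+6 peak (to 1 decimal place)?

18.6

Term probabilities: M 0.1872, M+2 0.4202, M+4 0.3143, M+6 0.0783. Base peak = M+2.
P(M+2) = C(3,1) × 0.57210^2 × 0.42790^1 = 3 × 0.32729841 × 0.4279 = 0.420153 (base)
P(M+6) = C(3,3) × 0.57210^0 × 0.42790^3 = 1 × 1.0000 × 0.07834781 = 0.078348
Relative intensity = 0.078348 / 0.420153 × 100 = 18.6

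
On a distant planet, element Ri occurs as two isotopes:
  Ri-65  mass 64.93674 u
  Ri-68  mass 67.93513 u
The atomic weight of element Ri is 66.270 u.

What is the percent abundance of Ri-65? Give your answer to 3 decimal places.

55.534%

Writing the weighted mean with unknown fraction x of Ri-65:
64.93674·x + 67.93513·(1 − x) = 66.270
(64.93674 − 67.93513)·x = 66.270 − 67.93513
x = -1.66513 / -2.99839 = 0.55534 → 55.534% Ri-65, 44.466% Ri-68.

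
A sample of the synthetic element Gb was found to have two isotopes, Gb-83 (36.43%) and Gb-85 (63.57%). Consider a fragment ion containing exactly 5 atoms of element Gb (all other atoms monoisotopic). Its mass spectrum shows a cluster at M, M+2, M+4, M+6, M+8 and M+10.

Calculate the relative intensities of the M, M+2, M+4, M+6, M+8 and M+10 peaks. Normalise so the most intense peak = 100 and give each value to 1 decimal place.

Each Gb atom is independently Gb-83 (p = 0.3643) or Gb-85 (q = 0.6357); the cluster is the binomial expansion (p + q)^5.
P(M) = 0.3643^5 = 0.006416
P(M+2) = 5 × 0.3643^4 × 0.6357^1 = 0.055983
P(M+4) = 10 × 0.3643^3 × 0.6357^2 = 0.195381
P(M+6) = 10 × 0.3643^2 × 0.6357^3 = 0.340938
P(M+8) = 5 × 0.3643^1 × 0.6357^4 = 0.297466
P(M+10) = 0.6357^5 = 0.103815
The M+6 peak is largest (0.340938); scaling to 100 gives 1.9 : 16.4 : 57.3 : 100.0 : 87.2 : 30.4.

1.9 : 16.4 : 57.3 : 100.0 : 87.2 : 30.4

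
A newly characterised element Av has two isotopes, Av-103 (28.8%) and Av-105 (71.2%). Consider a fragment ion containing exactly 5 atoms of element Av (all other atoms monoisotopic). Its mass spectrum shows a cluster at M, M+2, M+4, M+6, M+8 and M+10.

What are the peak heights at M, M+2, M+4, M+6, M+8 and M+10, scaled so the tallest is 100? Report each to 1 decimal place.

Expanding (0.288 + 0.712)^5:
P(M) = 0.288^5 = 0.001981
P(M+2) = 5 × 0.288^4 × 0.712^1 = 0.024492
P(M+4) = 10 × 0.288^3 × 0.712^2 = 0.121098
P(M+6) = 10 × 0.288^2 × 0.712^3 = 0.299381
P(M+8) = 5 × 0.288^1 × 0.712^4 = 0.370069
P(M+10) = 0.712^5 = 0.182978
The M+8 peak is largest (0.370069); scaling to 100 gives 0.5 : 6.6 : 32.7 : 80.9 : 100.0 : 49.4.

0.5 : 6.6 : 32.7 : 80.9 : 100.0 : 49.4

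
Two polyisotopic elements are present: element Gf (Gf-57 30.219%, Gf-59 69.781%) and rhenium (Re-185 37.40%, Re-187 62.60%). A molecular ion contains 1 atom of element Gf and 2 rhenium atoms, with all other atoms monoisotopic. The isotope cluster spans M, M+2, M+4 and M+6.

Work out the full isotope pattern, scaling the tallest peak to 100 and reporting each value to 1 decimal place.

Element Gf pattern (n=1): 0.30219 : 0.69781
Rhenium pattern (n=2): 0.139876 : 0.468248 : 0.391876
Convolve the two distributions (both contribute in 2-u steps):
  M: 0.30219×0.139876 = 0.042269
  M+2: 0.30219×0.468248 + 0.69781×0.139876 = 0.239107
  M+4: 0.30219×0.391876 + 0.69781×0.468248 = 0.445169
  M+6: 0.69781×0.391876 = 0.273455
Scale to base peak (0.445169) = 100: 9.5 : 53.7 : 100.0 : 61.4

9.5 : 53.7 : 100.0 : 61.4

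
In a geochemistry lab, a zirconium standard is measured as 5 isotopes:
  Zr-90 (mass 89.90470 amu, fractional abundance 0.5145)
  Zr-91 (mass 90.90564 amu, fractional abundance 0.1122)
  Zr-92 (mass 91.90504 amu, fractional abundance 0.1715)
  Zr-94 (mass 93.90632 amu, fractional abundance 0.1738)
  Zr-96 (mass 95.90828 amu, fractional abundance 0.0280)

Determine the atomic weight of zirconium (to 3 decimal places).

Average mass = Σ (abundance × isotope mass) = 0.5145 × 89.90470 + 0.1122 × 90.90564 + 0.1715 × 91.90504 + 0.1738 × 93.90632 + 0.0280 × 95.90828
= 46.255968 + 10.199613 + 15.761714 + 16.320918 + 2.685432 = 91.223645 amu

91.224 amu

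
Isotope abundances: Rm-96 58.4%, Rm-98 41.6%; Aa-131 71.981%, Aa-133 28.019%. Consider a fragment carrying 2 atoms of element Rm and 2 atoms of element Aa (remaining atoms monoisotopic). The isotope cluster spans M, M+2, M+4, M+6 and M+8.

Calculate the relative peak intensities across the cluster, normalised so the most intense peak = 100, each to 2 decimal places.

45.39 : 100.00 : 80.25 : 27.73 : 3.49

Element Rm pattern (n=2): 0.341056 : 0.485888 : 0.173056
Element Aa pattern (n=2): 0.51812644 : 0.40336713 : 0.07850644
Convolve the two distributions (both contribute in 2-u steps):
  M: 0.341056×0.51812644 = 0.176710
  M+2: 0.341056×0.40336713 + 0.485888×0.51812644 = 0.389322
  M+4: 0.341056×0.07850644 + 0.485888×0.40336713 + 0.173056×0.51812644 = 0.312431
  M+6: 0.485888×0.07850644 + 0.173056×0.40336713 = 0.107950
  M+8: 0.173056×0.07850644 = 0.013586
Scale to base peak (0.389322) = 100: 45.39 : 100.00 : 80.25 : 27.73 : 3.49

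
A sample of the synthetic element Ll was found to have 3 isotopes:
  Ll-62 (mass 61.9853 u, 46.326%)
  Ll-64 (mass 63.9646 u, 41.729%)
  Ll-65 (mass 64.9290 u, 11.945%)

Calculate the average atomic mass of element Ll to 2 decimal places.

63.16 u

Ar = Σ fᵢ·mᵢ = 0.46326 × 61.9853 + 0.41729 × 63.9646 + 0.11945 × 64.9290
= 28.71531 + 26.69179 + 7.75577 = 63.16287 u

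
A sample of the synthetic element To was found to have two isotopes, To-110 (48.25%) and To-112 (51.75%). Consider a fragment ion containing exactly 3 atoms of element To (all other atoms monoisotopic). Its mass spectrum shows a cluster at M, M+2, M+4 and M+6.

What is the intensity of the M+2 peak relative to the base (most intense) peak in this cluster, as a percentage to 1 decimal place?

Binomial terms of (0.4825 + 0.5175)^3: M 0.1123, M+2 0.3614, M+4 0.3876, M+6 0.1386 → M+4 is the base peak.
P(M+4) = C(3,2) × 0.4825^1 × 0.5175^2 = 3 × 0.4825 × 0.26780625 = 0.387650 (base)
P(M+2) = C(3,1) × 0.4825^2 × 0.5175^1 = 3 × 0.23280625 × 0.5175 = 0.361432
Relative intensity = 0.361432 / 0.387650 × 100 = 93.2

93.2%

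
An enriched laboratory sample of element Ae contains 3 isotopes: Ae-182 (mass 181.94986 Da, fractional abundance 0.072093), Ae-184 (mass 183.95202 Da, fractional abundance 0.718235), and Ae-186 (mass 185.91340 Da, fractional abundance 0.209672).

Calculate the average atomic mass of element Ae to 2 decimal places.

Ar = Σ fᵢ·mᵢ = 0.072093 × 181.94986 + 0.718235 × 183.95202 + 0.209672 × 185.91340
= 13.117311 + 132.120779 + 38.980834 = 184.218924 Da

184.22 Da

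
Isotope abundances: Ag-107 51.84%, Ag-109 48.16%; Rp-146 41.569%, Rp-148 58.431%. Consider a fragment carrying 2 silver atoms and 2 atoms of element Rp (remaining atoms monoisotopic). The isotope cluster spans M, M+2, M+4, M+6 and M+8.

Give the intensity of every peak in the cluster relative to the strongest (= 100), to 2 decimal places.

Silver pattern (n=2): 0.26873856 : 0.49932288 : 0.23193856
Element Rp pattern (n=2): 0.17279818 : 0.48578365 : 0.34141818
Convolve the two distributions (both contribute in 2-u steps):
  M: 0.26873856×0.17279818 = 0.046438
  M+2: 0.26873856×0.48578365 + 0.49932288×0.17279818 = 0.216831
  M+4: 0.26873856×0.34141818 + 0.49932288×0.48578365 + 0.23193856×0.17279818 = 0.374394
  M+6: 0.49932288×0.34141818 + 0.23193856×0.48578365 = 0.283150
  M+8: 0.23193856×0.34141818 = 0.079188
Scale to base peak (0.374394) = 100: 12.40 : 57.92 : 100.00 : 75.63 : 21.15

12.40 : 57.92 : 100.00 : 75.63 : 21.15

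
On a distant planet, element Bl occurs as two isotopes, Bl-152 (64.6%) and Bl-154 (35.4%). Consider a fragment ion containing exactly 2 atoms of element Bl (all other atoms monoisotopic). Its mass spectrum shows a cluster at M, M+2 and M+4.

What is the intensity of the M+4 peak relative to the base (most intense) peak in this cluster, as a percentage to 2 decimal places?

Term probabilities: M 0.4173, M+2 0.4574, M+4 0.1253. Base peak = M+2.
P(M+2) = C(2,1) × 0.646^1 × 0.354^1 = 2 × 0.6460 × 0.3540 = 0.457368 (base)
P(M+4) = C(2,2) × 0.646^0 × 0.354^2 = 1 × 1.0000 × 0.125316 = 0.125316
Relative intensity = 0.125316 / 0.457368 × 100 = 27.40

27.40%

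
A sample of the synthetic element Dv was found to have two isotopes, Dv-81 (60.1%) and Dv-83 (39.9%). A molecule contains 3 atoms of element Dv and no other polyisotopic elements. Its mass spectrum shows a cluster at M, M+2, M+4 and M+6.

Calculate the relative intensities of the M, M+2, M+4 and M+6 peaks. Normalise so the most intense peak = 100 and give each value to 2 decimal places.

50.21 : 100.00 : 66.39 : 14.69

Each Dv atom is independently Dv-81 (p = 0.601) or Dv-83 (q = 0.399); the cluster is the binomial expansion (p + q)^3.
P(M) = 0.601^3 = 0.217082
P(M+2) = 3 × 0.601^2 × 0.399^1 = 0.432358
P(M+4) = 3 × 0.601^1 × 0.399^2 = 0.287039
P(M+6) = 0.399^3 = 0.063521
The M+2 peak is largest (0.432358); scaling to 100 gives 50.21 : 100.00 : 66.39 : 14.69.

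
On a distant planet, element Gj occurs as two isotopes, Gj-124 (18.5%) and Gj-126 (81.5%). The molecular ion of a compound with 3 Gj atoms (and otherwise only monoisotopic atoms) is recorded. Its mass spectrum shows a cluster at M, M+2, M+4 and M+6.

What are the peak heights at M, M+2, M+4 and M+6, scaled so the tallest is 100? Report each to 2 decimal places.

1.17 : 15.46 : 68.10 : 100.00

The 3 Gj atoms are independent, so intensities follow the terms of (0.185 + 0.815)^3.
P(M) = 0.185^3 = 0.006332
P(M+2) = 3 × 0.185^2 × 0.815^1 = 0.083680
P(M+4) = 3 × 0.185^1 × 0.815^2 = 0.368645
P(M+6) = 0.815^3 = 0.541343
The M+6 peak is largest (0.541343); scaling to 100 gives 1.17 : 15.46 : 68.10 : 100.00.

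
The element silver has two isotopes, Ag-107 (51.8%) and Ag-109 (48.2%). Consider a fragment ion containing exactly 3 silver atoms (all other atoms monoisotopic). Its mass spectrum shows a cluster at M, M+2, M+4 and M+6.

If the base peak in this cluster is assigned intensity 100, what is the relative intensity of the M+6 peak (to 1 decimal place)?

28.9

(0.518 + 0.482)^3 gives M 0.1390, M+2 0.3880, M+4 0.3610, M+6 0.1120; the largest is M+2.
P(M+2) = C(3,1) × 0.518^2 × 0.482^1 = 3 × 0.268324 × 0.4820 = 0.387997 (base)
P(M+6) = C(3,3) × 0.518^0 × 0.482^3 = 1 × 1.0000 × 0.11198017 = 0.111980
Relative intensity = 0.111980 / 0.387997 × 100 = 28.9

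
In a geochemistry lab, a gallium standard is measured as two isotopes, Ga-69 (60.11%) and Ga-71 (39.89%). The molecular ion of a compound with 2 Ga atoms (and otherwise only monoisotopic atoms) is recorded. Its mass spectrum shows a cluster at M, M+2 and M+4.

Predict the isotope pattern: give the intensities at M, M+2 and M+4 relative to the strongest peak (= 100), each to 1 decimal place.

75.3 : 100.0 : 33.2

Expanding (0.6011 + 0.3989)^2:
P(M) = 0.6011^2 = 0.361321
P(M+2) = 2 × 0.6011^1 × 0.3989^1 = 0.479558
P(M+4) = 0.3989^2 = 0.159121
The M+2 peak is largest (0.479558); scaling to 100 gives 75.3 : 100.0 : 33.2.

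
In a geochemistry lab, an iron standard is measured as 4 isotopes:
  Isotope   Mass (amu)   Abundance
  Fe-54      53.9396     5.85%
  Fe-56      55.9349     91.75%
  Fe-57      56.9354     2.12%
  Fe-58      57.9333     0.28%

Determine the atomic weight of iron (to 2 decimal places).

The abundance-weighted mean is 0.0585 × 53.9396 + 0.9175 × 55.9349 + 0.0212 × 56.9354 + 0.0028 × 57.9333
= 3.15547 + 51.32027 + 1.20703 + 0.16221 = 55.84498 amu

55.84 amu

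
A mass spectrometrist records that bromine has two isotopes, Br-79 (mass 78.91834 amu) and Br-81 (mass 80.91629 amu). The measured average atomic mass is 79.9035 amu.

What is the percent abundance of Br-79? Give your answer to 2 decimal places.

50.69%

Writing the weighted mean with unknown fraction x of Br-79:
78.91834·x + 80.91629·(1 − x) = 79.9035
(78.91834 − 80.91629)·x = 79.9035 − 80.91629
x = -1.01279 / -1.99795 = 0.50691 → 50.69% Br-79, 49.31% Br-81.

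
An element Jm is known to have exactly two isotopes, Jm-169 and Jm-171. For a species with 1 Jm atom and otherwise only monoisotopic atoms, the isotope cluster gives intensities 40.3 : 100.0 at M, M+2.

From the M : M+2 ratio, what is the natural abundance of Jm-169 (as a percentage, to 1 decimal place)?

28.7%

If p is the fraction of Jm that is Jm-169, then I(M+2)/I(M) = [C(1,1)·p^0·(1−p)] / p^1 = 1·(1−p)/p = 100.0/40.3 = 2.4814
(1−p)/p = 2.4814/1 = 2.4814  ⇒  p = 1/(1 + 2.4814) = 0.2872
Jm-169: 28.7%, Jm-171: 71.3%.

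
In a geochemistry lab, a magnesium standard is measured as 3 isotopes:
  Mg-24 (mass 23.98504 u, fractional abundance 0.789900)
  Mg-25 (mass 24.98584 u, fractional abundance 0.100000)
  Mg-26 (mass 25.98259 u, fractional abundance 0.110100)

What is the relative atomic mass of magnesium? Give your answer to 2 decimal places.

Average mass = Σ (abundance × isotope mass) = 0.789900 × 23.98504 + 0.100000 × 24.98584 + 0.110100 × 25.98259
= 18.945783 + 2.498584 + 2.860683 = 24.305050 u

24.31 u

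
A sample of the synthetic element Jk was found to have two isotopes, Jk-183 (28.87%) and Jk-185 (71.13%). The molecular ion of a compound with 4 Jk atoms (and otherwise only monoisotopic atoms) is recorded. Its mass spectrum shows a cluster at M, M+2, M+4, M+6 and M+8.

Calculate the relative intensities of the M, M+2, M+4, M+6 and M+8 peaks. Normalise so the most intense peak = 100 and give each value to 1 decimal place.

1.7 : 16.5 : 60.9 : 100.0 : 61.6

The 4 Jk atoms are independent, so intensities follow the terms of (0.2887 + 0.7113)^4.
P(M) = 0.2887^4 = 0.006947
P(M+2) = 4 × 0.2887^3 × 0.7113^1 = 0.068463
P(M+4) = 6 × 0.2887^2 × 0.7113^2 = 0.253017
P(M+6) = 4 × 0.2887^1 × 0.7113^3 = 0.415590
P(M+8) = 0.7113^4 = 0.255983
The M+6 peak is largest (0.415590); scaling to 100 gives 1.7 : 16.5 : 60.9 : 100.0 : 61.6.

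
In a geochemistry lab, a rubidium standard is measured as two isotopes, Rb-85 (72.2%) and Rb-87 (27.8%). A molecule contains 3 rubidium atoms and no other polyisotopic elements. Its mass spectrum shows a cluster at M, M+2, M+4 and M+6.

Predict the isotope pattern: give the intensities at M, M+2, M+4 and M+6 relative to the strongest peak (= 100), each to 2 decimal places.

86.57 : 100.00 : 38.50 : 4.94

Each Rb atom is independently Rb-85 (p = 0.722) or Rb-87 (q = 0.278); the cluster is the binomial expansion (p + q)^3.
P(M) = 0.722^3 = 0.376367
P(M+2) = 3 × 0.722^2 × 0.278^1 = 0.434751
P(M+4) = 3 × 0.722^1 × 0.278^2 = 0.167397
P(M+6) = 0.278^3 = 0.021485
The M+2 peak is largest (0.434751); scaling to 100 gives 86.57 : 100.00 : 38.50 : 4.94.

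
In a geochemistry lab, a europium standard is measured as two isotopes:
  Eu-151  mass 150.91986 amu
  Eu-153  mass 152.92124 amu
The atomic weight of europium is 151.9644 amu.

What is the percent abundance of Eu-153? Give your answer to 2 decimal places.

With x = fraction of Eu-151 (so Eu-153 is 1 − x):
150.91986·x + 152.92124·(1 − x) = 151.9644
(150.91986 − 152.92124)·x = 151.9644 − 152.92124
x = -0.95684 / -2.00138 = 0.47809 → 47.81% Eu-151, 52.19% Eu-153.

52.19%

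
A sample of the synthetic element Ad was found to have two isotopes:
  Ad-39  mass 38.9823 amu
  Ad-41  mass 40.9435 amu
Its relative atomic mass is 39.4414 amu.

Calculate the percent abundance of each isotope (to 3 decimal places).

Ad-39: 76.591%, Ad-41: 23.409%

Let x be the fractional abundance of Ad-39; then Ad-41 has abundance 1 − x.
38.9823·x + 40.9435·(1 − x) = 39.4414
(38.9823 − 40.9435)·x = 39.4414 − 40.9435
x = -1.5021 / -1.9612 = 0.76591 → 76.591% Ad-39, 23.409% Ad-41.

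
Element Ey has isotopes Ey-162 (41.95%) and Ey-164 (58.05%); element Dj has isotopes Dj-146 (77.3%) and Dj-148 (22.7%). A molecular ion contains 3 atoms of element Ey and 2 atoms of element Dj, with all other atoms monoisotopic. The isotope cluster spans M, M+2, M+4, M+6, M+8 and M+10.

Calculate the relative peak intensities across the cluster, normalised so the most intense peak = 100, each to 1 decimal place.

Element Ey pattern (n=3): 0.07382371 : 0.30646961 : 0.42408964 : 0.19561704
Element Dj pattern (n=2): 0.597529 : 0.350942 : 0.051529
Convolve the two distributions (both contribute in 2-u steps):
  M: 0.07382371×0.597529 = 0.044112
  M+2: 0.07382371×0.350942 + 0.30646961×0.597529 = 0.209032
  M+4: 0.07382371×0.051529 + 0.30646961×0.350942 + 0.42408964×0.597529 = 0.364763
  M+6: 0.30646961×0.051529 + 0.42408964×0.350942 + 0.19561704×0.597529 = 0.281510
  M+8: 0.42408964×0.051529 + 0.19561704×0.350942 = 0.090503
  M+10: 0.19561704×0.051529 = 0.010080
Scale to base peak (0.364763) = 100: 12.1 : 57.3 : 100.0 : 77.2 : 24.8 : 2.8

12.1 : 57.3 : 100.0 : 77.2 : 24.8 : 2.8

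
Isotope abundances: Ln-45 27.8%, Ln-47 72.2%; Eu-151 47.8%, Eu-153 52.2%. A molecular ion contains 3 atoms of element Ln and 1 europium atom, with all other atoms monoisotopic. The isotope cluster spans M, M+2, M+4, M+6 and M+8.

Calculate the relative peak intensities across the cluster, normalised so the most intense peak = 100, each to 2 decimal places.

Element Ln pattern (n=3): 0.02148495 : 0.16739714 : 0.43475086 : 0.37636705
Europium pattern (n=1): 0.4780 : 0.5220
Convolve the two distributions (both contribute in 2-u steps):
  M: 0.02148495×0.4780 = 0.010270
  M+2: 0.02148495×0.5220 + 0.16739714×0.4780 = 0.091231
  M+4: 0.16739714×0.5220 + 0.43475086×0.4780 = 0.295192
  M+6: 0.43475086×0.5220 + 0.37636705×0.4780 = 0.406843
  M+8: 0.37636705×0.5220 = 0.196464
Scale to base peak (0.406843) = 100: 2.52 : 22.42 : 72.56 : 100.00 : 48.29

2.52 : 22.42 : 72.56 : 100.00 : 48.29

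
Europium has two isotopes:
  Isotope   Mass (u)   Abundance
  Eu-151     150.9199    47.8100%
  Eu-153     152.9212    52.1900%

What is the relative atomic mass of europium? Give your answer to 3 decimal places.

The abundance-weighted mean is 0.478100 × 150.9199 + 0.521900 × 152.9212
= 72.15480 + 79.80957 = 151.96437 u

151.964 u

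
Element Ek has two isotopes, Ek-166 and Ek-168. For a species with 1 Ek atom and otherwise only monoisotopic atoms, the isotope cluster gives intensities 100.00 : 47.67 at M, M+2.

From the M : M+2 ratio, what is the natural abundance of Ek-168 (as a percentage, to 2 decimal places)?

32.28%

Write p for the Ek-166 fraction. I(M+2)/I(M) = [C(1,1)·p^0·(1−p)] / p^1 = 1·(1−p)/p = 47.67/100.00 = 0.4767
(1−p)/p = 0.4767/1 = 0.4767  ⇒  p = 1/(1 + 0.4767) = 0.6772
Ek-166: 67.72%, Ek-168: 32.28%.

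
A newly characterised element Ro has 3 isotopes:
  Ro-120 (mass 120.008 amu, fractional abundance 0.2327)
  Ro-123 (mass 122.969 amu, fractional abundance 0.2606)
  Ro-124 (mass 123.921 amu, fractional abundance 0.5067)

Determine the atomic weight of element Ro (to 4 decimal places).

122.7624 amu

Ar = Σ fᵢ·mᵢ = 0.2327 × 120.008 + 0.2606 × 122.969 + 0.5067 × 123.921
= 27.92586 + 32.04572 + 62.79077 = 122.76235 amu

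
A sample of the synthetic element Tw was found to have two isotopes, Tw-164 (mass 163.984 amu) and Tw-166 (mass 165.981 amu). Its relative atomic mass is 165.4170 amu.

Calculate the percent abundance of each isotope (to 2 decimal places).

Tw-164: 28.24%, Tw-166: 71.76%

Let x be the fractional abundance of Tw-164; then Tw-166 has abundance 1 − x.
163.984·x + 165.981·(1 − x) = 165.4170
(163.984 − 165.981)·x = 165.4170 − 165.981
x = -0.5640 / -1.997 = 0.28242 → 28.24% Tw-164, 71.76% Tw-166.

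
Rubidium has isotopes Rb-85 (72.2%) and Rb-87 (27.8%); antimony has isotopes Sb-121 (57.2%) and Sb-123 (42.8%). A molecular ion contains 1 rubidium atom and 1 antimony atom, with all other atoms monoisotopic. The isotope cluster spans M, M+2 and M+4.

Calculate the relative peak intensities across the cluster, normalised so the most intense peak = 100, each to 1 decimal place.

Rubidium pattern (n=1): 0.7220 : 0.2780
Antimony pattern (n=1): 0.5720 : 0.4280
Convolve the two distributions (both contribute in 2-u steps):
  M: 0.7220×0.5720 = 0.412984
  M+2: 0.7220×0.4280 + 0.2780×0.5720 = 0.468032
  M+4: 0.2780×0.4280 = 0.118984
Scale to base peak (0.468032) = 100: 88.2 : 100.0 : 25.4

88.2 : 100.0 : 25.4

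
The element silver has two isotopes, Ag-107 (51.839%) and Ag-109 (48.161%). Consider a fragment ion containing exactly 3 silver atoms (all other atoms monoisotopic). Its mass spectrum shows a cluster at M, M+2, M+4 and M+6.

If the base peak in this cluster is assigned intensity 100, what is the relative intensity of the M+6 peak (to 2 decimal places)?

Binomial terms of (0.51839 + 0.48161)^3: M 0.1393, M+2 0.3883, M+4 0.3607, M+6 0.1117 → M+2 is the base peak.
P(M+2) = C(3,1) × 0.51839^2 × 0.48161^1 = 3 × 0.26872819 × 0.48161 = 0.388267 (base)
P(M+6) = C(3,3) × 0.51839^0 × 0.48161^3 = 1 × 1.0000 × 0.11170857 = 0.111709
Relative intensity = 0.111709 / 0.388267 × 100 = 28.77

28.77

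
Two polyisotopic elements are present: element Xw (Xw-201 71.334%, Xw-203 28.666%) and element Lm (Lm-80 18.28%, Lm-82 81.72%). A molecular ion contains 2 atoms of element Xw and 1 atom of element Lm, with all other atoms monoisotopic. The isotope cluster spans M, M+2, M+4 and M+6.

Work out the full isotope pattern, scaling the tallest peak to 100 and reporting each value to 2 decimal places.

Element Xw pattern (n=2): 0.50885396 : 0.40897209 : 0.08217396
Element Lm pattern (n=1): 0.1828 : 0.8172
Convolve the two distributions (both contribute in 2-u steps):
  M: 0.50885396×0.1828 = 0.093019
  M+2: 0.50885396×0.8172 + 0.40897209×0.1828 = 0.490596
  M+4: 0.40897209×0.8172 + 0.08217396×0.1828 = 0.349233
  M+6: 0.08217396×0.8172 = 0.067153
Scale to base peak (0.490596) = 100: 18.96 : 100.00 : 71.19 : 13.69

18.96 : 100.00 : 71.19 : 13.69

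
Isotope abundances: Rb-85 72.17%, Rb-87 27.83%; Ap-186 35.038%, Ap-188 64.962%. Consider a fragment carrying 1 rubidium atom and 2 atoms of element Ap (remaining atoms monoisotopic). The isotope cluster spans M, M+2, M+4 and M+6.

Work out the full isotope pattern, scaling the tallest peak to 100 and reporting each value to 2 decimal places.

Rubidium pattern (n=1): 0.7217 : 0.2783
Element Ap pattern (n=2): 0.12276614 : 0.45522771 : 0.42200614
Convolve the two distributions (both contribute in 2-u steps):
  M: 0.7217×0.12276614 = 0.088600
  M+2: 0.7217×0.45522771 + 0.2783×0.12276614 = 0.362704
  M+4: 0.7217×0.42200614 + 0.2783×0.45522771 = 0.431252
  M+6: 0.2783×0.42200614 = 0.117444
Scale to base peak (0.431252) = 100: 20.54 : 84.10 : 100.00 : 27.23

20.54 : 84.10 : 100.00 : 27.23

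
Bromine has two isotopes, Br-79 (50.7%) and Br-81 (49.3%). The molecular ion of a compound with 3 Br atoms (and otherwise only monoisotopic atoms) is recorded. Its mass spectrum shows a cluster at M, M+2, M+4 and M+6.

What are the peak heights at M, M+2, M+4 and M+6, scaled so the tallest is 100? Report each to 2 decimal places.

34.28 : 100.00 : 97.24 : 31.52

Each Br atom is independently Br-79 (p = 0.507) or Br-81 (q = 0.493); the cluster is the binomial expansion (p + q)^3.
P(M) = 0.507^3 = 0.130324
P(M+2) = 3 × 0.507^2 × 0.493^1 = 0.380175
P(M+4) = 3 × 0.507^1 × 0.493^2 = 0.369678
P(M+6) = 0.493^3 = 0.119823
The M+2 peak is largest (0.380175); scaling to 100 gives 34.28 : 100.00 : 97.24 : 31.52.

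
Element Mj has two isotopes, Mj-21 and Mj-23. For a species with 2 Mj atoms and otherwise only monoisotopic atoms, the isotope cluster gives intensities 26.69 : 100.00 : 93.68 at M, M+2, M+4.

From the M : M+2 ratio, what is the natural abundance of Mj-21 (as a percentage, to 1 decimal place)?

34.8%

Let p = fractional abundance of Mj-21. I(M+2)/I(M) = [C(2,1)·p^1·(1−p)] / p^2 = 2·(1−p)/p = 100.00/26.69 = 3.7467
(1−p)/p = 3.7467/2 = 1.8734  ⇒  p = 1/(1 + 1.8734) = 0.3480
Mj-21: 34.8%, Mj-23: 65.2%.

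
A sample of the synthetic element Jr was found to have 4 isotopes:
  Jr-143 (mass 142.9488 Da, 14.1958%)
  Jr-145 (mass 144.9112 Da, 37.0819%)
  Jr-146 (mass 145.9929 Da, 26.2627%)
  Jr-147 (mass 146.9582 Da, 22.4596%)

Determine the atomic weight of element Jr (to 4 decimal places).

145.3765 Da

Weight each isotope mass by its fractional abundance: 0.141958 × 142.9488 + 0.370819 × 144.9112 + 0.262627 × 145.9929 + 0.224596 × 146.9582
= 20.29273 + 53.73583 + 38.34168 + 33.00622 = 145.37646 Da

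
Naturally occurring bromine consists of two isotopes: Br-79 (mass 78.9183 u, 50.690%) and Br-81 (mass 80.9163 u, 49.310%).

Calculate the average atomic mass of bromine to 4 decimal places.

Average mass = Σ (abundance × isotope mass) = 0.50690 × 78.9183 + 0.49310 × 80.9163
= 40.00369 + 39.89983 = 79.90352 u

79.9035 u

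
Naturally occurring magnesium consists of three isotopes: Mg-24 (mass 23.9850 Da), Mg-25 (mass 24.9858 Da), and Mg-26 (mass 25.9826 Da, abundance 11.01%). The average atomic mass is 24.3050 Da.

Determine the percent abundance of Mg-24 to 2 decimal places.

The remaining 88.99% is split between Mg-24 (fraction x) and Mg-25 (fraction 0.8899 − x).
Substituting: 23.9850x + 24.9858(0.8899 − x) = 21.44431574
(23.9850 − 24.9858)x = -0.79054768  ⇒  x = 0.78992, y = 0.09998
Mg-24: 78.99%, Mg-25: 10.00%.

78.99%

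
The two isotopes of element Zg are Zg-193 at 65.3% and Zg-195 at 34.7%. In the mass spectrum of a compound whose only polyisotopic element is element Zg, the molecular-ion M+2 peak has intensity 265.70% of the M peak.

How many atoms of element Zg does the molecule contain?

With n Zg atoms, P(M+2)/P(M) = C(n,1)·p^(n−1)q / p^n = n·q/p = n · 0.347/0.653.
n = 2.6570 × 0.653/0.347 = 5.00 ≈ 5

5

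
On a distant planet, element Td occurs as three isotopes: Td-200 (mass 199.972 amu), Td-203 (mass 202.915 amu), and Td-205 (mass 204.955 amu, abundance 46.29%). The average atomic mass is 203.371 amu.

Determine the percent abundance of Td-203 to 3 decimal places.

Let x and y be the fractions of Td-200 and Td-203. Then x + y = 1 − 0.4629 = 0.5371 and 199.972x + 202.915y = 203.371 − 0.4629×204.955 = 108.4973305.
Substituting: 199.972x + 202.915(0.5371 − x) = 108.4973305
(199.972 − 202.915)x = -0.488316  ⇒  x = 0.16592, y = 0.37118
Td-200: 16.592%, Td-203: 37.118%.

37.118%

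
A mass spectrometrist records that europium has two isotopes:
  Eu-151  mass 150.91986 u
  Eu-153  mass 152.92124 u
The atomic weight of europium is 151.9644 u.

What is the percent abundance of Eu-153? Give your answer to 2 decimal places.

52.19%

Let x be the fractional abundance of Eu-151; then Eu-153 has abundance 1 − x.
150.91986·x + 152.92124·(1 − x) = 151.9644
(150.91986 − 152.92124)·x = 151.9644 − 152.92124
x = -0.95684 / -2.00138 = 0.47809 → 47.81% Eu-151, 52.19% Eu-153.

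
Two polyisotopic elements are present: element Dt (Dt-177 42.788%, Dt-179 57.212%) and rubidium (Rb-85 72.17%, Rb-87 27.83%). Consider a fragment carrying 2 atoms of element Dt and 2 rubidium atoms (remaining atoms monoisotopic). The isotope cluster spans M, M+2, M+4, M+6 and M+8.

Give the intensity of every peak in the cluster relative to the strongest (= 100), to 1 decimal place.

25.0 : 86.2 : 100.0 : 44.4 : 6.6

Element Dt pattern (n=2): 0.18308129 : 0.48959741 : 0.32732129
Rubidium pattern (n=2): 0.52085089 : 0.40169822 : 0.07745089
Convolve the two distributions (both contribute in 2-u steps):
  M: 0.18308129×0.52085089 = 0.095358
  M+2: 0.18308129×0.40169822 + 0.48959741×0.52085089 = 0.328551
  M+4: 0.18308129×0.07745089 + 0.48959741×0.40169822 + 0.32732129×0.52085089 = 0.381336
  M+6: 0.48959741×0.07745089 + 0.32732129×0.40169822 = 0.169404
  M+8: 0.32732129×0.07745089 = 0.025351
Scale to base peak (0.381336) = 100: 25.0 : 86.2 : 100.0 : 44.4 : 6.6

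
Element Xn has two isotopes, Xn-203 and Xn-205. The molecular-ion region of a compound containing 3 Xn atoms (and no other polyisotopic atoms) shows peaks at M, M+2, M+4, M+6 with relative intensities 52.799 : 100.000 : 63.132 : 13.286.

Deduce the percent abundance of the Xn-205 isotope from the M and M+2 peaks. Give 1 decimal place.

38.7%

If p is the fraction of Xn that is Xn-203, then I(M+2)/I(M) = [C(3,1)·p^2·(1−p)] / p^3 = 3·(1−p)/p = 100.000/52.799 = 1.8940
(1−p)/p = 1.8940/3 = 0.6313  ⇒  p = 1/(1 + 0.6313) = 0.6130
Xn-203: 61.3%, Xn-205: 38.7%.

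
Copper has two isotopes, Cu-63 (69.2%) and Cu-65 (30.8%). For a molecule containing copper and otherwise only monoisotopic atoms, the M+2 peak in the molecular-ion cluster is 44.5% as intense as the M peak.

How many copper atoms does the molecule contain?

1

With n Cu atoms, P(M+2)/P(M) = C(n,1)·p^(n−1)q / p^n = n·q/p = n · 0.308/0.692.
n = 0.445 × 0.692/0.308 = 1.00 ≈ 1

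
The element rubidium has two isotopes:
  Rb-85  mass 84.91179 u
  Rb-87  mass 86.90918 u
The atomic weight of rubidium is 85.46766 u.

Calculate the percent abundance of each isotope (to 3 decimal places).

With x = fraction of Rb-85 (so Rb-87 is 1 − x):
84.91179·x + 86.90918·(1 − x) = 85.46766
(84.91179 − 86.90918)·x = 85.46766 − 86.90918
x = -1.44152 / -1.99739 = 0.72170 → 72.170% Rb-85, 27.830% Rb-87.

Rb-85: 72.170%, Rb-87: 27.830%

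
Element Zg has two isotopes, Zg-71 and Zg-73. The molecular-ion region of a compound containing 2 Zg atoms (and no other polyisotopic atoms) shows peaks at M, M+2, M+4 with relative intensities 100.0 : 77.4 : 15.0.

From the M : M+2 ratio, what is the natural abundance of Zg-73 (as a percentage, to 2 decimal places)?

27.90%

Write p for the Zg-71 fraction. I(M+2)/I(M) = [C(2,1)·p^1·(1−p)] / p^2 = 2·(1−p)/p = 77.4/100.0 = 0.7740
(1−p)/p = 0.7740/2 = 0.3870  ⇒  p = 1/(1 + 0.3870) = 0.7210
Zg-71: 72.10%, Zg-73: 27.90%.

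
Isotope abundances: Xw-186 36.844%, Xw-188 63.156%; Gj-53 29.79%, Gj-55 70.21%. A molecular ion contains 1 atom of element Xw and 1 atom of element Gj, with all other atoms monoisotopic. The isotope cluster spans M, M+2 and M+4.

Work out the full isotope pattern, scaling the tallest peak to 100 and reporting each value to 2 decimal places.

Element Xw pattern (n=1): 0.36844 : 0.63156
Element Gj pattern (n=1): 0.2979 : 0.7021
Convolve the two distributions (both contribute in 2-u steps):
  M: 0.36844×0.2979 = 0.109758
  M+2: 0.36844×0.7021 + 0.63156×0.2979 = 0.446823
  M+4: 0.63156×0.7021 = 0.443418
Scale to base peak (0.446823) = 100: 24.56 : 100.00 : 99.24

24.56 : 100.00 : 99.24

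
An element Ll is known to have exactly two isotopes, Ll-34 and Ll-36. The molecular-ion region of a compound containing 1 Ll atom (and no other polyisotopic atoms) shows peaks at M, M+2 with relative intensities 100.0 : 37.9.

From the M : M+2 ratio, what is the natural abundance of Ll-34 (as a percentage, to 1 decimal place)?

Let p = fractional abundance of Ll-34. I(M+2)/I(M) = [C(1,1)·p^0·(1−p)] / p^1 = 1·(1−p)/p = 37.9/100.0 = 0.3790
(1−p)/p = 0.3790/1 = 0.3790  ⇒  p = 1/(1 + 0.3790) = 0.7252
Ll-34: 72.5%, Ll-36: 27.5%.

72.5%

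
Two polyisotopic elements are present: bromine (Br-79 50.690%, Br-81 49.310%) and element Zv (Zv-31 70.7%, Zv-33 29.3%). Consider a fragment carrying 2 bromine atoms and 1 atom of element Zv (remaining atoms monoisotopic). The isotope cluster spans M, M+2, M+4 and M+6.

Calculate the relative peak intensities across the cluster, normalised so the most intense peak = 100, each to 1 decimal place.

Bromine pattern (n=2): 0.25694761 : 0.49990478 : 0.24314761
Element Zv pattern (n=1): 0.7070 : 0.2930
Convolve the two distributions (both contribute in 2-u steps):
  M: 0.25694761×0.7070 = 0.181662
  M+2: 0.25694761×0.2930 + 0.49990478×0.7070 = 0.428718
  M+4: 0.49990478×0.2930 + 0.24314761×0.7070 = 0.318377
  M+6: 0.24314761×0.2930 = 0.071242
Scale to base peak (0.428718) = 100: 42.4 : 100.0 : 74.3 : 16.6

42.4 : 100.0 : 74.3 : 16.6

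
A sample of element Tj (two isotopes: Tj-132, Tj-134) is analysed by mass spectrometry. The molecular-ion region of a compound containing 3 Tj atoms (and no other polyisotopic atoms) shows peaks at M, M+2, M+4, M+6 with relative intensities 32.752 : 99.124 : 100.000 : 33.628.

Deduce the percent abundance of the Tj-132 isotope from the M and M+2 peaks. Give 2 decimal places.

Let p = fractional abundance of Tj-132. I(M+2)/I(M) = [C(3,1)·p^2·(1−p)] / p^3 = 3·(1−p)/p = 99.124/32.752 = 3.0265
(1−p)/p = 3.0265/3 = 1.0088  ⇒  p = 1/(1 + 1.0088) = 0.4978
Tj-132: 49.78%, Tj-134: 50.22%.

49.78%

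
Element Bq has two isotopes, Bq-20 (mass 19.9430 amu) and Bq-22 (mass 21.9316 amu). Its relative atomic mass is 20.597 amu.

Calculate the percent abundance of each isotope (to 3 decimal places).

Bq-20: 67.113%, Bq-22: 32.887%

Writing the weighted mean with unknown fraction x of Bq-20:
19.9430·x + 21.9316·(1 − x) = 20.597
(19.9430 − 21.9316)·x = 20.597 − 21.9316
x = -1.3346 / -1.9886 = 0.67113 → 67.113% Bq-20, 32.887% Bq-22.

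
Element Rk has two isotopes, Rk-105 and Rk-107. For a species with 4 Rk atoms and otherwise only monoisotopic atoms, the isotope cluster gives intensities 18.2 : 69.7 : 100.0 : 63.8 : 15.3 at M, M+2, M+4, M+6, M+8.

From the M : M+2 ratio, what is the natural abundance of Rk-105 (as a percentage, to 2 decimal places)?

Write p for the Rk-105 fraction. I(M+2)/I(M) = [C(4,1)·p^3·(1−p)] / p^4 = 4·(1−p)/p = 69.7/18.2 = 3.8297
(1−p)/p = 3.8297/4 = 0.9574  ⇒  p = 1/(1 + 0.9574) = 0.5109
Rk-105: 51.09%, Rk-107: 48.91%.

51.09%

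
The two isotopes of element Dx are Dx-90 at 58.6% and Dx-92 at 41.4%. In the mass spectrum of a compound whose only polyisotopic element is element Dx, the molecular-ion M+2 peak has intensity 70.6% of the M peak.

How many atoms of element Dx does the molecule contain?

1

The M+2/M ratio from n Dx atoms is n · q/p = n · 0.414/0.586.
n = 0.706 × 0.586/0.414 = 1.00 ≈ 1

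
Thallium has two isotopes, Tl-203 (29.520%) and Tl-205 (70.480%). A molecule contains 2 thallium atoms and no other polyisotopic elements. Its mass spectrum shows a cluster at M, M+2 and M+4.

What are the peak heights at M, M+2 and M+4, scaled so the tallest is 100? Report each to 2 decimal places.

17.54 : 83.77 : 100.00

Expanding (0.29520 + 0.70480)^2:
P(M) = 0.29520^2 = 0.087143
P(M+2) = 2 × 0.29520^1 × 0.70480^1 = 0.416114
P(M+4) = 0.70480^2 = 0.496743
The M+4 peak is largest (0.496743); scaling to 100 gives 17.54 : 83.77 : 100.00.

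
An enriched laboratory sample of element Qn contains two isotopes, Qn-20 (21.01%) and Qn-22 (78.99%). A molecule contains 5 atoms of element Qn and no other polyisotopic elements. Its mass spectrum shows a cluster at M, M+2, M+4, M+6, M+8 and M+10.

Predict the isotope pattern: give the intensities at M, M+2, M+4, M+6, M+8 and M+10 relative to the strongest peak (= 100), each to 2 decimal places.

0.10 : 1.88 : 14.15 : 53.20 : 100.00 : 75.19

The 5 Qn atoms are independent, so intensities follow the terms of (0.2101 + 0.7899)^5.
P(M) = 0.2101^5 = 0.000409
P(M+2) = 5 × 0.2101^4 × 0.7899^1 = 0.007696
P(M+4) = 10 × 0.2101^3 × 0.7899^2 = 0.057866
P(M+6) = 10 × 0.2101^2 × 0.7899^3 = 0.217555
P(M+8) = 5 × 0.2101^1 × 0.7899^4 = 0.408963
P(M+10) = 0.7899^5 = 0.307511
The M+8 peak is largest (0.408963); scaling to 100 gives 0.10 : 1.88 : 14.15 : 53.20 : 100.00 : 75.19.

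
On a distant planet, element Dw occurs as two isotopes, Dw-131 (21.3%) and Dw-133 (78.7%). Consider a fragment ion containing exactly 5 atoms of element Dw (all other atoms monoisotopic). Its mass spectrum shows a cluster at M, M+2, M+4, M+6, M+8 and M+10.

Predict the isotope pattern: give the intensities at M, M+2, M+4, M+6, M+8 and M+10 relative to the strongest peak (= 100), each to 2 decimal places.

The 5 Dw atoms are independent, so intensities follow the terms of (0.213 + 0.787)^5.
P(M) = 0.213^5 = 0.000438
P(M+2) = 5 × 0.213^4 × 0.787^1 = 0.008100
P(M+4) = 10 × 0.213^3 × 0.787^2 = 0.059853
P(M+6) = 10 × 0.213^2 × 0.787^3 = 0.221148
P(M+8) = 5 × 0.213^1 × 0.787^4 = 0.408553
P(M+10) = 0.787^5 = 0.301907
The M+8 peak is largest (0.408553); scaling to 100 gives 0.11 : 1.98 : 14.65 : 54.13 : 100.00 : 73.90.

0.11 : 1.98 : 14.65 : 54.13 : 100.00 : 73.90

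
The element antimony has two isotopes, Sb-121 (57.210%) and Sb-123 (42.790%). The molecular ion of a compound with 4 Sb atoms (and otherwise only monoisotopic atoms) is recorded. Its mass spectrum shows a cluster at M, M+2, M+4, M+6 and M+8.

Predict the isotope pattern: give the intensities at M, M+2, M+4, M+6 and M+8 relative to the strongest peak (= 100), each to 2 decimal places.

The 4 Sb atoms are independent, so intensities follow the terms of (0.57210 + 0.42790)^4.
P(M) = 0.57210^4 = 0.107124
P(M+2) = 4 × 0.57210^3 × 0.42790^1 = 0.320493
P(M+4) = 6 × 0.57210^2 × 0.42790^2 = 0.359567
P(M+6) = 4 × 0.57210^1 × 0.42790^3 = 0.179291
P(M+8) = 0.42790^4 = 0.033525
The M+4 peak is largest (0.359567); scaling to 100 gives 29.79 : 89.13 : 100.00 : 49.86 : 9.32.

29.79 : 89.13 : 100.00 : 49.86 : 9.32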